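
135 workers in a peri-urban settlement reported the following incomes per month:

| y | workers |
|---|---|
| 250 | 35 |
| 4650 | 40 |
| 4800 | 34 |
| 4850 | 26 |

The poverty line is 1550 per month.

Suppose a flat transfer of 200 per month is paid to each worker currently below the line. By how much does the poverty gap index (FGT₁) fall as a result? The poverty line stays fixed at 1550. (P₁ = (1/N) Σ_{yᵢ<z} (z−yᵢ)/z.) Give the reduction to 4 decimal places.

0.0335

Before: below the line — 35×250; poverty gap index (FGT₁) = 0.217443.
After the 200 transfer: below the line — 35×450; poverty gap index (FGT₁) = 0.183990.
Reduction = 0.217443 − 0.183990 = 0.0335.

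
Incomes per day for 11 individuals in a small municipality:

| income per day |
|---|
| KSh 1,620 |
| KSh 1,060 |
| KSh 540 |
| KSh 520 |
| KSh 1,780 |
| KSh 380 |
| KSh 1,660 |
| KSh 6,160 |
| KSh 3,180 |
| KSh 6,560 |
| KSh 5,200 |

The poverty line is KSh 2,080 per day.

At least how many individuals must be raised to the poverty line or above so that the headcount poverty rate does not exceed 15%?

6

Currently q = 7 of N = 11 are below the line (H = 0.636).
A headcount ratio of at most 15% allows at most ⌊0.15 × 11⌋ = 1 poor individuals.
So at least 7 − 1 = 6 must be lifted.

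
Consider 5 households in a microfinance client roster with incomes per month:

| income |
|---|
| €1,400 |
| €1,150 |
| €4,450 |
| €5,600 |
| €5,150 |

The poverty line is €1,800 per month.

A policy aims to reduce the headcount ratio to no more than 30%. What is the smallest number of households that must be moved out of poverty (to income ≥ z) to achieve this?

2 of the 5 households are poor, so H = 2/5 = 0.400.
A headcount ratio of at most 30% allows at most ⌊0.30 × 5⌋ = 1 poor households.
So at least 2 − 1 = 1 must be lifted.

1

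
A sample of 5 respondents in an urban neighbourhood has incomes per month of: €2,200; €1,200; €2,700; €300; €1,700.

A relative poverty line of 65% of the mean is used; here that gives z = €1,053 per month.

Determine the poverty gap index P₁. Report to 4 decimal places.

0.1430

Incomes under z: €300 (q = 1 of N = 5).
Gap ratios (z−y)/z: (1053−300)/1053 = 0.7151.
Sum of shortfalls = 0.715100; P₁ averages over all N: 0.715100 / 5 = 0.1430.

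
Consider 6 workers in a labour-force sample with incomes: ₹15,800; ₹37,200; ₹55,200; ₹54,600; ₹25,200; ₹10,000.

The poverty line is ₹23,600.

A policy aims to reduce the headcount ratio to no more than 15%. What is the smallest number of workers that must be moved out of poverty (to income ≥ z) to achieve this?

2

Currently q = 2 of N = 6 are below the line (H = 0.333).
A headcount ratio of at most 15% allows at most ⌊0.15 × 6⌋ = 0 poor workers.
So at least 2 − 0 = 2 must be lifted.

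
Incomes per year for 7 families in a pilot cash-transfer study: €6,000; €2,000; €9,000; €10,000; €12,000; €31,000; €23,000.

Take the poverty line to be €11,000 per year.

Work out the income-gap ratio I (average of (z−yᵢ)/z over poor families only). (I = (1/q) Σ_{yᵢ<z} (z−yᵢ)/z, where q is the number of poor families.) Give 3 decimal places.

Below z: €2,000, €6,000, €9,000, €10,000 (q = 4 of N = 7).
Shortfall ratios (z−y)/z: 0.8182, 0.4545, 0.1818, 0.0909; sum = 1.545455.
The income-gap ratio divides by q (the poor only): 1.545455 / 4 = 0.386.

0.386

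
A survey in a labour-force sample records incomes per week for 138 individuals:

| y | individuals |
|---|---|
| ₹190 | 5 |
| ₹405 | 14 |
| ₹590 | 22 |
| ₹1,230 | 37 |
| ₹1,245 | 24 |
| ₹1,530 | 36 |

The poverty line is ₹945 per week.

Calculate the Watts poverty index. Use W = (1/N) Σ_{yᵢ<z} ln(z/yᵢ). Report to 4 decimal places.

Incomes under z: 5×₹190, 14×₹405, 22×₹590 (q = 41 of N = 138).
ln(z/y) terms: ln(945/190) = 1.6042 (×5); ln(945/405) = 0.8473 (×14); ln(945/590) = 0.4711 (×22).
W = 30.246347 / 138 = 0.2192.

0.2192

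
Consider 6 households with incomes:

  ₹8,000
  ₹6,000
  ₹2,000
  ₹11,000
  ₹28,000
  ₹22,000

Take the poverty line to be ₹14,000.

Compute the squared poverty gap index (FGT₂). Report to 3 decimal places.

Poor units: ₹2,000, ₹6,000, ₹8,000, ₹11,000 (q = 4 of N = 6).
Normalized shortfalls: (14000−2000)/14000 = 0.8571; (14000−6000)/14000 = 0.5714; (14000−8000)/14000 = 0.4286; (14000−11000)/14000 = 0.2143.
Squared: 0.7347; 0.3265; 0.1837; 0.0459.
Sum = 1.290816; P₂ = 1.290816 / 6 = 0.215.

0.215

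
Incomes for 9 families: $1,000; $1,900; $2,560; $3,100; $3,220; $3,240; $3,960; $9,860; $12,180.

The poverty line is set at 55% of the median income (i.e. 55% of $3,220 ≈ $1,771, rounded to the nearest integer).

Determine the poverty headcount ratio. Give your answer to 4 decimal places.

1 of the 9 families have income below $1,771.
H = 1/9 = 0.1111.

0.1111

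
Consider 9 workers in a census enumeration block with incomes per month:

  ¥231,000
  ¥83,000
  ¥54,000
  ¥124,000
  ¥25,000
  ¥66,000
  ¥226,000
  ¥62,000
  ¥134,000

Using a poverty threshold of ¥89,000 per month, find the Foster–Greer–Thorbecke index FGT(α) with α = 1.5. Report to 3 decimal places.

0.130

Incomes under z: ¥25,000, ¥54,000, ¥62,000, ¥66,000, ¥83,000 (q = 5 of N = 9).
Gap ratios (z−y)/z: (89000−25000)/89000 = 0.7191; (89000−54000)/89000 = 0.3933; (89000−62000)/89000 = 0.3034; (89000−66000)/89000 = 0.2584; (89000−83000)/89000 = 0.0674.
Raised to α = 1.5: 0.60980; 0.24661; 0.16709; 0.13137; 0.01750.
Sum = 1.172381; FGT(1.5) = 1.172381 / 9 = 0.130.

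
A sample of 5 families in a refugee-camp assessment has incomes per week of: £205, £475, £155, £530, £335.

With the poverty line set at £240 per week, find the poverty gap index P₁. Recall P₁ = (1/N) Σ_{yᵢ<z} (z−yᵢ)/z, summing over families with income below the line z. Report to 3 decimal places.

Below the line: £155, £205 (q = 2 of N = 5).
Shortfall ratios: (240−155)/240 = 0.3542; (240−205)/240 = 0.1458.
Sum of shortfalls = 0.500000; P₁ averages over all N: 0.500000 / 5 = 0.100.

0.100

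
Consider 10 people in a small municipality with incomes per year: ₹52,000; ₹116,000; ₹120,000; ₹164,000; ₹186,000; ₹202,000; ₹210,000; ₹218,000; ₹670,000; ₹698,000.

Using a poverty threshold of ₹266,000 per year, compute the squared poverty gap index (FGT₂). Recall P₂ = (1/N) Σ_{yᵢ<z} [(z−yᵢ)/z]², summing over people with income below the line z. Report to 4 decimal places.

0.1639

Incomes under z: ₹52,000, ₹116,000, ₹120,000, ₹164,000, ₹186,000, ₹202,000, ₹210,000, ₹218,000 (q = 8 of N = 10).
Normalized shortfalls: (266000−52000)/266000 = 0.8045; (266000−116000)/266000 = 0.5639; (266000−120000)/266000 = 0.5489; (266000−164000)/266000 = 0.3835; (266000−186000)/266000 = 0.3008; (266000−202000)/266000 = 0.2406; (266000−210000)/266000 = 0.2105; (266000−218000)/266000 = 0.1805.
Squared: 0.6472; 0.3180; 0.3013; 0.1470; 0.0905; 0.0579; 0.0443; 0.0326.
Sum = 1.638759; P₂ = 1.638759 / 10 = 0.1639.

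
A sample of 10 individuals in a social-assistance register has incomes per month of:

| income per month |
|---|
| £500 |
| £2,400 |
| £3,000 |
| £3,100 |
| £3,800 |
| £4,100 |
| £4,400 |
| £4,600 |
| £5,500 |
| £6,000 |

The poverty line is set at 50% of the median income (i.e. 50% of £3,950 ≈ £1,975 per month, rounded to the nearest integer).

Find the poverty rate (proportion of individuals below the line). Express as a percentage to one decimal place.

10.0%

1 of the 10 individuals have income below £1,975.
H = 1/10 = 10.0%.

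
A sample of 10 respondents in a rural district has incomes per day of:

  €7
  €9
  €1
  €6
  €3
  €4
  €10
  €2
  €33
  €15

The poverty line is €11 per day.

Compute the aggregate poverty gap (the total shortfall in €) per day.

€46

Below the line: €1, €2, €3, €4, €6, €7, €9, €10 (q = 8 of N = 10).
Individual gaps: 11−1 = 10; 11−2 = 9; 11−3 = 8; 11−4 = 7; 11−6 = 5; 11−7 = 4; 11−9 = 2; 11−10 = 1.
Aggregate gap = €46.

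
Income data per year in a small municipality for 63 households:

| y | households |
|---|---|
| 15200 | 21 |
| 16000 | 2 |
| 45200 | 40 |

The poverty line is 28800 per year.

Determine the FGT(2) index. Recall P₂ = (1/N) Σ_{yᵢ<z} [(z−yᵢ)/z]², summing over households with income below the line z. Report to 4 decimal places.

Below z: 21×15200, 2×16000 (q = 23 of N = 63).
Gap ratios (z−y)/z: (28800−15200)/28800 = 0.4722 (×21); (28800−16000)/28800 = 0.4444 (×2).
Squared: 0.2230 (×21); 0.1975 (×2).
Sum = 5.077932; P₂ = 5.077932 / 63 = 0.0806.

0.0806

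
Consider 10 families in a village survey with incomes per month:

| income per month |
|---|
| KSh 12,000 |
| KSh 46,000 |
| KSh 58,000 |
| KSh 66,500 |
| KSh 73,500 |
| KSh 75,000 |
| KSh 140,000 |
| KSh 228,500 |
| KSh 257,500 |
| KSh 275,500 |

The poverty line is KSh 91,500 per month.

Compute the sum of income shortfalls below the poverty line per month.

KSh 218,000

Poor units: KSh 12,000, KSh 46,000, KSh 58,000, KSh 66,500, KSh 73,500, KSh 75,000 (q = 6 of N = 10).
Individual gaps: 91500−12000 = 79500; 91500−46000 = 45500; 91500−58000 = 33500; 91500−66500 = 25000; 91500−73500 = 18000; 91500−75000 = 16500.
Aggregate gap = KSh 218,000.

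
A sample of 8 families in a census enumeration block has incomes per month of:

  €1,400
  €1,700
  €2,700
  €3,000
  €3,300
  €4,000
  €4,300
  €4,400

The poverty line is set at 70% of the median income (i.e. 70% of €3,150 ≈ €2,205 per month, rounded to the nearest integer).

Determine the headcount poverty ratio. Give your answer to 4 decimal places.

2 of the 8 families have income below €2,205.
H = 2/8 = 0.2500.

0.2500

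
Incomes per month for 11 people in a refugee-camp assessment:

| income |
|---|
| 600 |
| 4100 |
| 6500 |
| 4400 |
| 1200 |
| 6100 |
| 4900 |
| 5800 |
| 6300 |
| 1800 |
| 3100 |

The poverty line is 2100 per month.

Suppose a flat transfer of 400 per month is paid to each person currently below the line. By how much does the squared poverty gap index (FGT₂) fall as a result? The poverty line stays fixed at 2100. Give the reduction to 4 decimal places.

Before: below the line — 600, 1200, 1800; squared poverty gap index (FGT₂) = 0.064935.
After the 400 transfer: below the line — 1000, 1600; squared poverty gap index (FGT₂) = 0.030097.
Reduction = 0.064935 − 0.030097 = 0.0348.

0.0348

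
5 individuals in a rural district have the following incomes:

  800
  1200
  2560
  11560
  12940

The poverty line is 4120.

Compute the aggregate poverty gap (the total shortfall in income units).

7800

Below the line: 800, 1200, 2560 (q = 3 of N = 5).
Individual gaps: 4120−800 = 3320; 4120−1200 = 2920; 4120−2560 = 1560.
Aggregate gap = 7800.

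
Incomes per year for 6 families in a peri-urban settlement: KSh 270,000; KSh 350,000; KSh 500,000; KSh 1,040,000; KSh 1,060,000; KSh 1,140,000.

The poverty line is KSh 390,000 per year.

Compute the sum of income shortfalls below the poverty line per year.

Below the line: KSh 270,000, KSh 350,000 (q = 2 of N = 6).
Individual gaps: 390000−270000 = 120000; 390000−350000 = 40000.
Aggregate gap = KSh 160,000.

KSh 160,000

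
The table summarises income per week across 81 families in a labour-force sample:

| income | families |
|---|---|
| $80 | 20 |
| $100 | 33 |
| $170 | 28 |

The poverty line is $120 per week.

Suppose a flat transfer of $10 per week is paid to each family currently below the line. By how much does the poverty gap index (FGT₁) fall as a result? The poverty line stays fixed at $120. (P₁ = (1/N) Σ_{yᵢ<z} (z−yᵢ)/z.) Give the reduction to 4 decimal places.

Before: below the line — 20×$80, 33×$100; poverty gap index (FGT₁) = 0.150206.
After the $10 transfer: below the line — 20×$90, 33×$110; poverty gap index (FGT₁) = 0.095679.
Reduction = 0.150206 − 0.095679 = 0.0545.

0.0545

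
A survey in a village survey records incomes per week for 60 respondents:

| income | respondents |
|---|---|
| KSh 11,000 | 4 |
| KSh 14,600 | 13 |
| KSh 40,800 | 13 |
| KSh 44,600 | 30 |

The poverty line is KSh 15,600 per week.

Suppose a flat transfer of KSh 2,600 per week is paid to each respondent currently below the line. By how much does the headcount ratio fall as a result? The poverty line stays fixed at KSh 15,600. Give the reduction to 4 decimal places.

Before: below the line — 4×KSh 11,000, 13×KSh 14,600; headcount ratio = 0.283333.
After the KSh 2,600 transfer: below the line — 4×KSh 13,600; headcount ratio = 0.066667.
Reduction = 0.283333 − 0.066667 = 0.2167.

0.2167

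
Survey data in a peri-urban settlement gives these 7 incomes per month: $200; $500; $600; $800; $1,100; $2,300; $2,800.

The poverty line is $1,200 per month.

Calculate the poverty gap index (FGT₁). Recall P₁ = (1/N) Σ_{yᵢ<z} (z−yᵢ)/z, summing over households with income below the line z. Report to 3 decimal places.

Below z: $200, $500, $600, $800, $1,100 (q = 5 of N = 7).
Normalized shortfalls: (1200−200)/1200 = 0.8333; (1200−500)/1200 = 0.5833; (1200−600)/1200 = 0.5000; (1200−800)/1200 = 0.3333; (1200−1100)/1200 = 0.0833.
Sum of shortfalls = 2.333333; P₁ averages over all N: 2.333333 / 7 = 0.333.

0.333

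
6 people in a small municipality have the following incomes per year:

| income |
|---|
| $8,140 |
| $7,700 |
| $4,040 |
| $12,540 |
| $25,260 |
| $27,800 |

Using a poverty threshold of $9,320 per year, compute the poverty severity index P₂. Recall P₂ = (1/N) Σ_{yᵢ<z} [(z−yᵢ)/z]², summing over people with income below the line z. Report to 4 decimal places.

Below the line: $4,040, $7,700, $8,140 (q = 3 of N = 6).
Normalized shortfalls: (9320−4040)/9320 = 0.5665; (9320−7700)/9320 = 0.1738; (9320−8140)/9320 = 0.1266.
Squared: 0.3209; 0.0302; 0.0160.
Sum = 0.367192; P₂ = 0.367192 / 6 = 0.0612.

0.0612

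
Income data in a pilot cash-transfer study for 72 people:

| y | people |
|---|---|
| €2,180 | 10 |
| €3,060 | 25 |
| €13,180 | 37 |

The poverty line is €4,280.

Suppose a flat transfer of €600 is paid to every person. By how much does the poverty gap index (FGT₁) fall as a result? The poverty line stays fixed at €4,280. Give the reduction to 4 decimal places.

Before: below the line — 10×€2,180, 25×€3,060; poverty gap index (FGT₁) = 0.167121.
After the €600 transfer: below the line — 10×€2,780, 25×€3,660; poverty gap index (FGT₁) = 0.098975.
Reduction = 0.167121 − 0.098975 = 0.0681.

0.0681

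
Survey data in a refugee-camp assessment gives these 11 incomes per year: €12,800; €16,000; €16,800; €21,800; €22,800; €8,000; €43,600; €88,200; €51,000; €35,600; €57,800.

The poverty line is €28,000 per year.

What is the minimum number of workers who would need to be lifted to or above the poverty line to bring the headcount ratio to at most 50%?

1

Currently q = 6 of N = 11 are below the line (H = 0.545).
A headcount ratio of at most 50% allows at most ⌊0.50 × 11⌋ = 5 poor workers.
So at least 6 − 5 = 1 must be lifted.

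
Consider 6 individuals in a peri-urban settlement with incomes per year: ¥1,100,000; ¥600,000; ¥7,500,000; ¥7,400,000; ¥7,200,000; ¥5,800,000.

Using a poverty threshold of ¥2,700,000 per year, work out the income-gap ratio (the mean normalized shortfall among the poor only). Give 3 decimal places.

Poor units: ¥600,000, ¥1,100,000 (q = 2 of N = 6).
Relative gaps: 0.7778, 0.5926; sum = 1.370370.
I averages over the q = 2 poor units only: 1.370370 / 2 = 0.685.

0.685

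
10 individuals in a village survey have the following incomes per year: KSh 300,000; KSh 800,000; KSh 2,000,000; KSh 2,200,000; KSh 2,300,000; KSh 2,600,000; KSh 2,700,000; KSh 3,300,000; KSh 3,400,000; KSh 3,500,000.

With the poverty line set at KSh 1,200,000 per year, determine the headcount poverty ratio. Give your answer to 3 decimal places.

2 of the 10 individuals have income below KSh 1,200,000.
H = 2/10 = 0.200.

0.200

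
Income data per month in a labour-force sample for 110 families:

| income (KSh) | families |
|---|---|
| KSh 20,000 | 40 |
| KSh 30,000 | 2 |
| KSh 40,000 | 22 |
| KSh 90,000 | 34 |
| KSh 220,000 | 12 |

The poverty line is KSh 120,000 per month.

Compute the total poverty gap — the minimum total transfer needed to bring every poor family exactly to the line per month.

Below the line: 40×KSh 20,000, 2×KSh 30,000, 22×KSh 40,000, 34×KSh 90,000 (q = 98 of N = 110).
Individual gaps: 40×(120000−20000) = 4000000; 2×(120000−30000) = 180000; 22×(120000−40000) = 1760000; 34×(120000−90000) = 1020000.
Aggregate gap = KSh 6,960,000.

KSh 6,960,000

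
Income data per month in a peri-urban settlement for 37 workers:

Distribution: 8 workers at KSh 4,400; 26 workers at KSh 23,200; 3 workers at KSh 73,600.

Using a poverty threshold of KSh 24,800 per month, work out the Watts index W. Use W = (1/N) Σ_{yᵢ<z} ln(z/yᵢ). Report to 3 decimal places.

0.421

Incomes under z: 8×KSh 4,400, 26×KSh 23,200 (q = 34 of N = 37).
Log gaps: ln(24800/4400) = 1.7292 (×8); ln(24800/23200) = 0.0667 (×26).
W = 15.567889 / 37 = 0.421.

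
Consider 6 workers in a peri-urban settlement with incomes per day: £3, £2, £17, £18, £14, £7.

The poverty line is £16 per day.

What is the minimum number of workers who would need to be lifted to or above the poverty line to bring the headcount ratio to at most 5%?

4

4 of the 6 workers are poor, so H = 4/6 = 0.667.
A headcount ratio of at most 5% allows at most ⌊0.05 × 6⌋ = 0 poor workers.
So at least 4 − 0 = 4 must be lifted.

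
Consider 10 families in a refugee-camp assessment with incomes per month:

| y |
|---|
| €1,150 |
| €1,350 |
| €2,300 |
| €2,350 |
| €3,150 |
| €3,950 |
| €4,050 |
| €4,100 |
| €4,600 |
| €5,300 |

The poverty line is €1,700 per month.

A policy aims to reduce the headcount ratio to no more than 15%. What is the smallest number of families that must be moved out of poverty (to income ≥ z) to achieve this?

1

Currently q = 2 of N = 10 are below the line (H = 0.200).
A headcount ratio of at most 15% allows at most ⌊0.15 × 10⌋ = 1 poor families.
So at least 2 − 1 = 1 must be lifted.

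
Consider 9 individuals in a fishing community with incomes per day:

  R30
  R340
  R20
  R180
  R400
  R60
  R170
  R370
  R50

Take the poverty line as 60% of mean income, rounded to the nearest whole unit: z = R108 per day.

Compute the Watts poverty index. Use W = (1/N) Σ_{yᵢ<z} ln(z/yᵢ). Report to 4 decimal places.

0.4806

Below the line: R20, R30, R50, R60 (q = 4 of N = 9).
ln(z/y) terms: ln(108/20) = 1.6864; ln(108/30) = 1.2809; ln(108/50) = 0.7701; ln(108/60) = 0.5878.
W = 4.325228 / 9 = 0.4806.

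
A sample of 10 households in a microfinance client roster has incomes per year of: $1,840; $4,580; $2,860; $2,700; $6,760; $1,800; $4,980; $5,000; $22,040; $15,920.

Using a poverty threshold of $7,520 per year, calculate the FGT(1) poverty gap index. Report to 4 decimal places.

0.3941

Incomes under z: $1,800, $1,840, $2,700, $2,860, $4,580, $4,980, $5,000, $6,760 (q = 8 of N = 10).
Shortfall ratios: (7520−1800)/7520 = 0.7606; (7520−1840)/7520 = 0.7553; (7520−2700)/7520 = 0.6410; (7520−2860)/7520 = 0.6197; (7520−4580)/7520 = 0.3910; (7520−4980)/7520 = 0.3378; (7520−5000)/7520 = 0.3351; (7520−6760)/7520 = 0.1011.
Σ = 3.941489. Dividing by the full population N = 10 gives P₁ = 0.3941.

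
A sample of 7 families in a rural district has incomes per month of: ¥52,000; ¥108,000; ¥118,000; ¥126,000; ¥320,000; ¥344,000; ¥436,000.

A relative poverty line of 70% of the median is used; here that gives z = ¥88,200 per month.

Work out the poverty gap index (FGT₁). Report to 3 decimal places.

Incomes under z: ¥52,000 (q = 1 of N = 7).
Shortfall ratios: (88200−52000)/88200 = 0.4104.
Sum of shortfalls = 0.410431; P₁ averages over all N: 0.410431 / 7 = 0.059.

0.059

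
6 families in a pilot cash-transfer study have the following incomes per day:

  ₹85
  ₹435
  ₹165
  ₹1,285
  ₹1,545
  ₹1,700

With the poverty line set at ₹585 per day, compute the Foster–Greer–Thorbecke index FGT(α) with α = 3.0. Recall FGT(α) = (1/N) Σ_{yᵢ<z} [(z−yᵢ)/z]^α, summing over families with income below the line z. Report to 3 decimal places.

0.169

Incomes under z: ₹85, ₹165, ₹435 (q = 3 of N = 6).
Relative gaps: (585−85)/585 = 0.8547; (585−165)/585 = 0.7179; (585−435)/585 = 0.2564.
Raised to α = 3.0: 0.62437; 0.37007; 0.01686.
Sum = 1.011295; FGT(3.0) = 1.011295 / 6 = 0.169.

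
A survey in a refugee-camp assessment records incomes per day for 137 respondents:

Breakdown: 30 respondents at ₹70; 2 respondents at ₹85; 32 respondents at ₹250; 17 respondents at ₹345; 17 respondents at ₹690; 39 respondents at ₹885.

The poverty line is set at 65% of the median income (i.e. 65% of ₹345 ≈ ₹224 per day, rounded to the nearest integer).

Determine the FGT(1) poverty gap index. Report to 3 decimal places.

0.160

Below z: 30×₹70, 2×₹85 (q = 32 of N = 137).
Gap ratios (z−y)/z: (224−70)/224 = 0.6875 (×30); (224−85)/224 = 0.6205 (×2).
Σ = 21.866071. Dividing by the full population N = 137 gives P₁ = 0.160.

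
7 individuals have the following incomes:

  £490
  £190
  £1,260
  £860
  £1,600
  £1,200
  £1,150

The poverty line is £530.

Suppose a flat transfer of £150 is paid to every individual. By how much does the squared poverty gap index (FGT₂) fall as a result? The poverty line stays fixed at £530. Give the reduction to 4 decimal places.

0.0412

Before: below the line — £190, £490; squared poverty gap index (FGT₂) = 0.059604.
After the £150 transfer: below the line — £340; squared poverty gap index (FGT₂) = 0.018359.
Reduction = 0.059604 − 0.018359 = 0.0412.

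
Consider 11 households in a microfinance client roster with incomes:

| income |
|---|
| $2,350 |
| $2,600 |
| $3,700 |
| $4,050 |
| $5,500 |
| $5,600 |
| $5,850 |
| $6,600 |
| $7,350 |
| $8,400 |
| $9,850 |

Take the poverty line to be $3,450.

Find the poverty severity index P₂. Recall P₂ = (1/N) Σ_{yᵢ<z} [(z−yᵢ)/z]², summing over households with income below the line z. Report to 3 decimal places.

Poor units: $2,350, $2,600 (q = 2 of N = 11).
Normalized shortfalls: (3450−2350)/3450 = 0.3188; (3450−2600)/3450 = 0.2464.
Squared: 0.1017; 0.0607.
Sum = 0.162361; P₂ = 0.162361 / 11 = 0.015.

0.015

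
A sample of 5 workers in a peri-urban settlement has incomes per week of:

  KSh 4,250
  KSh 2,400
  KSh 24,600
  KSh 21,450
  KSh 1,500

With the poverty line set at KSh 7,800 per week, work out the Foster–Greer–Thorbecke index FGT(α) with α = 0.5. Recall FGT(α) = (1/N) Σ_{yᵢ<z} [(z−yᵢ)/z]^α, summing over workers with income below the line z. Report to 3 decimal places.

Poor units: KSh 1,500, KSh 2,400, KSh 4,250 (q = 3 of N = 5).
Relative gaps: (7800−1500)/7800 = 0.8077; (7800−2400)/7800 = 0.6923; (7800−4250)/7800 = 0.4551.
Raised to α = 0.5: 0.89872; 0.83205; 0.67463.
Sum = 2.405399; FGT(0.5) = 2.405399 / 5 = 0.481.

0.481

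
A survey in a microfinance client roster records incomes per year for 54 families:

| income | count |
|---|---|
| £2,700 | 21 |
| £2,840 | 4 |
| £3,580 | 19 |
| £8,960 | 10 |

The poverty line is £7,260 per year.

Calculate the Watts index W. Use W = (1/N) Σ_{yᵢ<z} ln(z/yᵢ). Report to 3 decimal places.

Poor units: 21×£2,700, 4×£2,840, 19×£3,580 (q = 44 of N = 54).
ln(z/y) terms: ln(7260/2700) = 0.9891 (×21); ln(7260/2840) = 0.9386 (×4); ln(7260/3580) = 0.7070 (×19).
W = 37.959316 / 54 = 0.703.

0.703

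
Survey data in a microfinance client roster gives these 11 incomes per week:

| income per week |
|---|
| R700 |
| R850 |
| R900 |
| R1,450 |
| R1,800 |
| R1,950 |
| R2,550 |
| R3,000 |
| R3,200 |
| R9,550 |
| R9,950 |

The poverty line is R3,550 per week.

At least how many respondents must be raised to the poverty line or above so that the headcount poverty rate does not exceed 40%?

9 of the 11 respondents are poor, so H = 9/11 = 0.818.
A headcount ratio of at most 40% allows at most ⌊0.40 × 11⌋ = 4 poor respondents.
So at least 9 − 4 = 5 must be lifted.

5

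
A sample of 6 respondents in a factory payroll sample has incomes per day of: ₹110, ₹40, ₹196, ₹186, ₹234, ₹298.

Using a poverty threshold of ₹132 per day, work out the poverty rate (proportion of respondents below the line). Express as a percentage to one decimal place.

2 of the 6 respondents have income below ₹132.
H = 2/6 = 33.3%.

33.3%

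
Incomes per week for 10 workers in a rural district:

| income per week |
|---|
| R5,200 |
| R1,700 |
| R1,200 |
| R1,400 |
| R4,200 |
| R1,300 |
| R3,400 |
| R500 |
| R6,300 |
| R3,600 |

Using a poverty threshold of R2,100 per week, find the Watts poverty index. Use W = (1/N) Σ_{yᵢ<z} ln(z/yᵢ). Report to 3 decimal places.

0.309

Incomes under z: R500, R1,200, R1,300, R1,400, R1,700 (q = 5 of N = 10).
Log gaps: ln(2100/500) = 1.4351; ln(2100/1200) = 0.5596; ln(2100/1300) = 0.4796; ln(2100/1400) = 0.4055; ln(2100/1700) = 0.2113.
W = 3.091048 / 10 = 0.309.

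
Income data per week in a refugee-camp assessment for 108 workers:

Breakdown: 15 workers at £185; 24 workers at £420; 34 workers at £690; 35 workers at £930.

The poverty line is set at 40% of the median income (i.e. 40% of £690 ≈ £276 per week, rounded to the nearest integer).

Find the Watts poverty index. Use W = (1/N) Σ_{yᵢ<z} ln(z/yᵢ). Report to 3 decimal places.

Incomes under z: 15×£185 (q = 15 of N = 108).
ln(z/y) terms: ln(276/185) = 0.4000 (×15).
W = 6.000676 / 108 = 0.056.

0.056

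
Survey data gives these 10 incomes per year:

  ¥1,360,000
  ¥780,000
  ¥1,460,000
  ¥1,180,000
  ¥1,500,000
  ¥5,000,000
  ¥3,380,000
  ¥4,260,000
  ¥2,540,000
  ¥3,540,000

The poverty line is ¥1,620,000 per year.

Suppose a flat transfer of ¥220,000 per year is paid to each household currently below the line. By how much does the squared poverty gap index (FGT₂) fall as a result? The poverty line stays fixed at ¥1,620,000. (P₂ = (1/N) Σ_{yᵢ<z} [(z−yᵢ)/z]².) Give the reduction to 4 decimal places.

Before: below the line — ¥780,000, ¥1,180,000, ¥1,360,000, ¥1,460,000, ¥1,500,000; squared poverty gap index (FGT₂) = 0.038363.
After the ¥220,000 transfer: below the line — ¥1,000,000, ¥1,400,000, ¥1,580,000; squared poverty gap index (FGT₂) = 0.016552.
Reduction = 0.038363 − 0.016552 = 0.0218.

0.0218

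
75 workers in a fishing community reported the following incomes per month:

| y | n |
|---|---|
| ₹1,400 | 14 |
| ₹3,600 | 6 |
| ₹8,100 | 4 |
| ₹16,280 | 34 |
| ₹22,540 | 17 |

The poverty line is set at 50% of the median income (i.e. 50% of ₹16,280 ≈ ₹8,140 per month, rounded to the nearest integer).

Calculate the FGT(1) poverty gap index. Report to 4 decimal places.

0.1994

Below the line: 14×₹1,400, 6×₹3,600, 4×₹8,100 (q = 24 of N = 75).
Relative gaps: (8140−1400)/8140 = 0.8280 (×14); (8140−3600)/8140 = 0.5577 (×6); (8140−8100)/8140 = 0.0049 (×4).
Sum of shortfalls = 14.958231; P₁ averages over all N: 14.958231 / 75 = 0.1994.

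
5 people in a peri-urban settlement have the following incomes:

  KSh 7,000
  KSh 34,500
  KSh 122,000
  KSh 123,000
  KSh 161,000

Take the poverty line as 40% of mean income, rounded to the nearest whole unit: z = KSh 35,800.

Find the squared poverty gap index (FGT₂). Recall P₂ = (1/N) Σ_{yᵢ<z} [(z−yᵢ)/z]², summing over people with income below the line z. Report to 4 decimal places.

Below z: KSh 7,000, KSh 34,500 (q = 2 of N = 5).
Relative gaps: (35800−7000)/35800 = 0.8045; (35800−34500)/35800 = 0.0363.
Squared: 0.6472; 0.0013.
Sum = 0.648489; P₂ = 0.648489 / 5 = 0.1297.

0.1297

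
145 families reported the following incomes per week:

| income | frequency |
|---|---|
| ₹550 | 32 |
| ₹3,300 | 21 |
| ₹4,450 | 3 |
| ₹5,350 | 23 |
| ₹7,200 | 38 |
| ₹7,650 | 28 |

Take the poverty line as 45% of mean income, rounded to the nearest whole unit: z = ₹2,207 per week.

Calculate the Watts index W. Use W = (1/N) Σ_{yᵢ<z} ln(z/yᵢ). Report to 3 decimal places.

Incomes under z: 32×₹550 (q = 32 of N = 145).
Log shortfalls: ln(2207/550) = 1.3895 (×32).
W = 44.463076 / 145 = 0.307.

0.307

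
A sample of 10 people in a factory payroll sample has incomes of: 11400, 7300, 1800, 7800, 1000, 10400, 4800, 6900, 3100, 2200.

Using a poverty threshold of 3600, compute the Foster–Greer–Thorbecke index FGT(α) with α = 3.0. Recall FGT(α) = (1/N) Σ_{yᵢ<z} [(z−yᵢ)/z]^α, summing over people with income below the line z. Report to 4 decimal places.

Below z: 1000, 1800, 2200, 3100 (q = 4 of N = 10).
Normalized shortfalls: (3600−1000)/3600 = 0.7222; (3600−1800)/3600 = 0.5000; (3600−2200)/3600 = 0.3889; (3600−3100)/3600 = 0.1389.
Raised to α = 3.0: 0.37671; 0.12500; 0.05881; 0.00268.
Sum = 0.563207; FGT(3.0) = 0.563207 / 10 = 0.0563.

0.0563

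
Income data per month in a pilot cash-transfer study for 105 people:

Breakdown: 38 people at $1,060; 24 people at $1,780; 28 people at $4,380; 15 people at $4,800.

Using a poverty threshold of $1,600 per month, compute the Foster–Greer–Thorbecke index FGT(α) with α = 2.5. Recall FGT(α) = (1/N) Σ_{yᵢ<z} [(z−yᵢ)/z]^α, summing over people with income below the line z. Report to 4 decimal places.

0.0239

Incomes under z: 38×$1,060 (q = 38 of N = 105).
Gap ratios (z−y)/z: (1600−1060)/1600 = 0.3375 (×38).
Raised to α = 2.5: 0.06617 (×38).
Sum = 2.514595; FGT(2.5) = 2.514595 / 105 = 0.0239.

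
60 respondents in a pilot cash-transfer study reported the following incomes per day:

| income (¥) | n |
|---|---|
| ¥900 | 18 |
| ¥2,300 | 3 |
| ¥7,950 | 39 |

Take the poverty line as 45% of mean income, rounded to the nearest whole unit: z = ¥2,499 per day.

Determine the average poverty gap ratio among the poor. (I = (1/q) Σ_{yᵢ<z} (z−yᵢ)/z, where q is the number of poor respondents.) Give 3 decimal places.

Below z: 18×¥900, 3×¥2,300 (q = 21 of N = 60).
Shortfall ratios (z−y)/z: 0.6399 (×18), 0.0796 (×3); sum = 11.756303.
I averages over the q = 21 poor units only: 11.756303 / 21 = 0.560.

0.560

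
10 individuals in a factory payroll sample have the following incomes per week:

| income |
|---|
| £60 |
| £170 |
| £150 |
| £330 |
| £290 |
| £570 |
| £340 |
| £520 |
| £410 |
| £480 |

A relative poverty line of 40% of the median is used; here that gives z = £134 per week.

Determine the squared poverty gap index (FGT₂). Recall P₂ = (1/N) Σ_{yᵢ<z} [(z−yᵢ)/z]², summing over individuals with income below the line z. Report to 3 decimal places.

0.030

Incomes under z: £60 (q = 1 of N = 10).
Shortfall ratios: (134−60)/134 = 0.5522.
Squared: 0.3050.
Sum = 0.304968; P₂ = 0.304968 / 10 = 0.030.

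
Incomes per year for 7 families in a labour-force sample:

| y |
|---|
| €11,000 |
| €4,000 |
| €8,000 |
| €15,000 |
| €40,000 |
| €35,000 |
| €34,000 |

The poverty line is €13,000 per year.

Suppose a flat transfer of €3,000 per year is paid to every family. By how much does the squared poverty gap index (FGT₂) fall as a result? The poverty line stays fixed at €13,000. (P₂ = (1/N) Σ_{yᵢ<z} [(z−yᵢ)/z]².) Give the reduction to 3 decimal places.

Before: below the line — €4,000, €8,000, €11,000; squared poverty gap index (FGT₂) = 0.09298.
After the €3,000 transfer: below the line — €7,000, €11,000; squared poverty gap index (FGT₂) = 0.03381.
Reduction = 0.09298 − 0.03381 = 0.059.

0.059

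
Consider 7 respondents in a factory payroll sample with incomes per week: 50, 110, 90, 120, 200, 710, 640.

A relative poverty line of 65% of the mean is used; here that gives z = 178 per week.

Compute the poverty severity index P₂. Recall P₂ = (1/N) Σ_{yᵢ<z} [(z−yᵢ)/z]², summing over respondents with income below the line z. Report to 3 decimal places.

0.145

Incomes under z: 50, 90, 110, 120 (q = 4 of N = 7).
Normalized shortfalls: (178−50)/178 = 0.7191; (178−90)/178 = 0.4944; (178−110)/178 = 0.3820; (178−120)/178 = 0.3258.
Squared: 0.5171; 0.2444; 0.1459; 0.1062.
Sum = 1.013635; P₂ = 1.013635 / 7 = 0.145.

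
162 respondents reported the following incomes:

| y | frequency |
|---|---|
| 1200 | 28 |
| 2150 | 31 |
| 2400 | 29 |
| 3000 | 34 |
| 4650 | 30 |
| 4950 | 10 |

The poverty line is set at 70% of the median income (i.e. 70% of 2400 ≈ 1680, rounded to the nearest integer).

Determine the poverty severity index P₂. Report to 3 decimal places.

0.014

Below the line: 28×1200 (q = 28 of N = 162).
Shortfall ratios: (1680−1200)/1680 = 0.2857 (×28).
Squared: 0.0816 (×28).
Sum = 2.285714; P₂ = 2.285714 / 162 = 0.014.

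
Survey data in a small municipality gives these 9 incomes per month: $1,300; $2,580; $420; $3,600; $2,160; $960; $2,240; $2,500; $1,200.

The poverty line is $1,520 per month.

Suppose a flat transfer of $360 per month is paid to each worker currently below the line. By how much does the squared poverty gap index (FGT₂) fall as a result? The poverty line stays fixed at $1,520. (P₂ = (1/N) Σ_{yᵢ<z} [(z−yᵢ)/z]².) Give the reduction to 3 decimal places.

Before: below the line — $420, $960, $1,200, $1,300; squared poverty gap index (FGT₂) = 0.08052.
After the $360 transfer: below the line — $780, $1,320; squared poverty gap index (FGT₂) = 0.02826.
Reduction = 0.08052 − 0.02826 = 0.052.

0.052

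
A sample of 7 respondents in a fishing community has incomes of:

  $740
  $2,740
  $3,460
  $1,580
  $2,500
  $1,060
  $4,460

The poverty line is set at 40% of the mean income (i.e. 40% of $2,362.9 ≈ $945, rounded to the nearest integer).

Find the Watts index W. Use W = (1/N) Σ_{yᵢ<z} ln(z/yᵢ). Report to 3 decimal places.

0.035

Poor units: $740 (q = 1 of N = 7).
Log shortfalls: ln(945/740) = 0.2445.
W = 0.244535 / 7 = 0.035.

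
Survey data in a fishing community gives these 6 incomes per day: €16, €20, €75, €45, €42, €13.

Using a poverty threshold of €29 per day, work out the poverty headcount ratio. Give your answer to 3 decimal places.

3 of the 6 respondents have income below €29.
H = 3/6 = 0.500.

0.500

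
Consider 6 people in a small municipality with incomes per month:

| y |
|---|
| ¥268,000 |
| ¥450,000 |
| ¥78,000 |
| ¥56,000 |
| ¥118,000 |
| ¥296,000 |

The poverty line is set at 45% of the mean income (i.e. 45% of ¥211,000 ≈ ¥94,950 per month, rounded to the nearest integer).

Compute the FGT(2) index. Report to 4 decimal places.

0.0334

Poor units: ¥56,000, ¥78,000 (q = 2 of N = 6).
Normalized shortfalls: (94950−56000)/94950 = 0.4102; (94950−78000)/94950 = 0.1785.
Squared: 0.1683; 0.0319.
Sum = 0.200145; P₂ = 0.200145 / 6 = 0.0334.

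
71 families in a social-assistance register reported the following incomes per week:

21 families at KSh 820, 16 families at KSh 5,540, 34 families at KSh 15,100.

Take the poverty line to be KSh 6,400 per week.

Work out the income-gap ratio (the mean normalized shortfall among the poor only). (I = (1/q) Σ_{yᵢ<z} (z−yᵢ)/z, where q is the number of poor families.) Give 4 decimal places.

Below the line: 21×KSh 820, 16×KSh 5,540 (q = 37 of N = 71).
Shortfall ratios (z−y)/z: 0.8719 (×21), 0.1344 (×16); sum = 20.459375.
I averages over the q = 37 poor units only: 20.459375 / 37 = 0.5530.

0.5530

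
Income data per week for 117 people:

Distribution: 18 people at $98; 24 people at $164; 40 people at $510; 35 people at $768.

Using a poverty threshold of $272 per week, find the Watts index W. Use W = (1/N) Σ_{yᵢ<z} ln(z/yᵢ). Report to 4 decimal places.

Below the line: 18×$98, 24×$164 (q = 42 of N = 117).
Log shortfalls: ln(272/98) = 1.0208 (×18); ln(272/164) = 0.5059 (×24).
W = 30.517478 / 117 = 0.2608.

0.2608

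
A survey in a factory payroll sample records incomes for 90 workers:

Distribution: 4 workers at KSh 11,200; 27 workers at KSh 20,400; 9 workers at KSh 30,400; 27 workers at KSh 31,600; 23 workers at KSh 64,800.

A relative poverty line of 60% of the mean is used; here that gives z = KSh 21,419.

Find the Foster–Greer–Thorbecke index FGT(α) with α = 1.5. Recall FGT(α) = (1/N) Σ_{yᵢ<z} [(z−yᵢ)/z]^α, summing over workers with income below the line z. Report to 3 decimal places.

0.018

Poor units: 4×KSh 11,200, 27×KSh 20,400 (q = 31 of N = 90).
Shortfall ratios: (21419−11200)/21419 = 0.4771 (×4); (21419−20400)/21419 = 0.0476 (×27).
Raised to α = 1.5: 0.32954 (×4); 0.01038 (×27).
Sum = 1.598350; FGT(1.5) = 1.598350 / 90 = 0.018.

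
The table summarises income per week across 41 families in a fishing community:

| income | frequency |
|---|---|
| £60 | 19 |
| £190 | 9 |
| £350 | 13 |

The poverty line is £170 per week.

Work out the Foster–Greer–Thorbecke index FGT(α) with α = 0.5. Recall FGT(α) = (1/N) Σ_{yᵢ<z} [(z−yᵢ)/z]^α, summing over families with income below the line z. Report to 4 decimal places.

Incomes under z: 19×£60 (q = 19 of N = 41).
Gap ratios (z−y)/z: (170−60)/170 = 0.6471 (×19).
Raised to α = 0.5: 0.80440 (×19).
Sum = 15.283594; FGT(0.5) = 15.283594 / 41 = 0.3728.

0.3728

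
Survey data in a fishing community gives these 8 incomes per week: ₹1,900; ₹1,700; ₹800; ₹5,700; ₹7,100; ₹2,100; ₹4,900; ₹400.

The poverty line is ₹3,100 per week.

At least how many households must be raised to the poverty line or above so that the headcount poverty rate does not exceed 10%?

5

Currently q = 5 of N = 8 are below the line (H = 0.625).
A headcount ratio of at most 10% allows at most ⌊0.10 × 8⌋ = 0 poor households.
So at least 5 − 0 = 5 must be lifted.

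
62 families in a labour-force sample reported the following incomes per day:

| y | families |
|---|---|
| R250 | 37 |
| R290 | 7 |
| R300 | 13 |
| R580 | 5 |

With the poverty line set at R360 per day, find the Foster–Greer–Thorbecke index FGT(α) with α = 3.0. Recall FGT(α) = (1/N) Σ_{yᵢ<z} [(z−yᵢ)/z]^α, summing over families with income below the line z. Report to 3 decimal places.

Poor units: 37×R250, 7×R290, 13×R300 (q = 57 of N = 62).
Normalized shortfalls: (360−250)/360 = 0.3056 (×37); (360−290)/360 = 0.1944 (×7); (360−300)/360 = 0.1667 (×13).
Raised to α = 3.0: 0.02853 (×37); 0.00735 (×7); 0.00463 (×13).
Sum = 1.167181; FGT(3.0) = 1.167181 / 62 = 0.019.

0.019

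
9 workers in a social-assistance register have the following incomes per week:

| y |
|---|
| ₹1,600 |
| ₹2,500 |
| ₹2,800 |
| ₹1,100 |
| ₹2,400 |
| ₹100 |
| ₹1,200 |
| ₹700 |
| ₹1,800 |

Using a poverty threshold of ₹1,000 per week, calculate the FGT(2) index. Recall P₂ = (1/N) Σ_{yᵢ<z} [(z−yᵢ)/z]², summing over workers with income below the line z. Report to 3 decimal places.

Poor units: ₹100, ₹700 (q = 2 of N = 9).
Gap ratios (z−y)/z: (1000−100)/1000 = 0.9000; (1000−700)/1000 = 0.3000.
Squared: 0.8100; 0.0900.
Sum = 0.900000; P₂ = 0.900000 / 9 = 0.100.

0.100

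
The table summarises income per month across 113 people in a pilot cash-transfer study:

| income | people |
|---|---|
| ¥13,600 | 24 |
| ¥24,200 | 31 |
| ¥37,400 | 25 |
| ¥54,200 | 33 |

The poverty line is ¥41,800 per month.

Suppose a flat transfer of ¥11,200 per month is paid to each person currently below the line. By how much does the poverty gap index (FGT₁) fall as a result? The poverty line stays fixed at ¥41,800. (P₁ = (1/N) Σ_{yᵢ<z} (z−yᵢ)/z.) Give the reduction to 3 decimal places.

Before: below the line — 24×¥13,600, 31×¥24,200, 25×¥37,400; poverty gap index (FGT₁) = 0.28208.
After the ¥11,200 transfer: below the line — 24×¥24,800, 31×¥35,400; poverty gap index (FGT₁) = 0.12838.
Reduction = 0.28208 − 0.12838 = 0.154.

0.154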